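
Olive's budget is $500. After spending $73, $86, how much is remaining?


Add up expenses:
$73 + $86 = $159
Subtract from budget:
$500 - $159 = $341

$341


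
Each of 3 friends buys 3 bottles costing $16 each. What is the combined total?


Cost per person:
3 x $16 = $48
Group total:
3 x $48 = $144

$144


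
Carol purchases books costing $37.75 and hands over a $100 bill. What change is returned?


Start with the amount paid:
$100
Subtract the price:
$100 - $37.75 = $62.25

$62.25


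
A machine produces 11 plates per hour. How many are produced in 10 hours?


Production rate: 11 plates per hour
Time: 10 hours
Total: 11 x 10 = 110 plates

110 plates


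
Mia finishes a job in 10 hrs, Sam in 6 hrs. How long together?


Mia's rate: 1/10 of the job per hour
Sam's rate: 1/6 of the job per hour
Combined rate: 1/10 + 1/6 = 4/15 per hour
Time = 1 / (4/15) = 15/4 = 3.75 hours

3.75 hours


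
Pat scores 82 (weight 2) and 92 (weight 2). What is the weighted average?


Weighted sum:
2 x 82 + 2 x 92 = 348
Total weight:
2 + 2 = 4
Weighted average:
348 / 4 = 87

87


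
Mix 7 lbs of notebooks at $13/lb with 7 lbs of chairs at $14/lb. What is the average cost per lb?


Cost of notebooks:
7 x $13 = $91
Cost of chairs:
7 x $14 = $98
Total cost: $91 + $98 = $189
Total weight: 14 lbs
Average: $189 / 14 = $13.50/lb

$13.50/lb


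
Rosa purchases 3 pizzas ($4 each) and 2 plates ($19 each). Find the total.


Cost of pizzas:
3 x $4 = $12
Cost of plates:
2 x $19 = $38
Add both:
$12 + $38 = $50

$50


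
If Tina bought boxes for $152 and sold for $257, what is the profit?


Selling price = $257
Cost price = $152
Profit = selling price - cost price:
Profit = $257 - $152 = $105

$105


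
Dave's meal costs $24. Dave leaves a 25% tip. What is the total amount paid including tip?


Calculate the tip:
25% of $24 = $6
Add tip to meal cost:
$24 + $6 = $30

$30


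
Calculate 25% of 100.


Convert percentage to decimal:
25% = 0.25
Multiply:
100 x 0.25 = 25

25


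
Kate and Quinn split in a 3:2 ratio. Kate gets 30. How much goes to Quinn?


Find the multiplier:
30 / 3 = 10
Apply to Quinn's share:
2 x 10 = 20

20


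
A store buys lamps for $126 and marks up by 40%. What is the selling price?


Calculate the markup amount:
40% of $126 = $50.40
Add to cost:
$126 + $50.40 = $176.40

$176.40


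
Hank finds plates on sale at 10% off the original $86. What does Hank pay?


Calculate the discount amount:
10% of $86 = $8.60
Subtract from original:
$86 - $8.60 = $77.40

$77.40


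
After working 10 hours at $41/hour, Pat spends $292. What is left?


Calculate earnings:
10 x $41 = $410
Subtract spending:
$410 - $292 = $118

$118


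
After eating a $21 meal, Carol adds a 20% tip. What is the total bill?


Calculate the tip:
20% of $21 = $4.20
Add tip to meal cost:
$21 + $4.20 = $25.20

$25.20


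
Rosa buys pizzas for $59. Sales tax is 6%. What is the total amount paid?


Calculate the tax:
6% of $59 = $3.54
Add tax to price:
$59 + $3.54 = $62.54

$62.54


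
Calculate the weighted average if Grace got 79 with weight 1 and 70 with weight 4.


Weighted sum:
1 x 79 + 4 x 70 = 359
Total weight:
1 + 4 = 5
Weighted average:
359 / 5 = 71.8

71.8


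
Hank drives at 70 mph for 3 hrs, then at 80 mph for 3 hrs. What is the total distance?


Leg 1 distance:
70 x 3 = 210 miles
Leg 2 distance:
80 x 3 = 240 miles
Total distance:
210 + 240 = 450 miles

450 miles


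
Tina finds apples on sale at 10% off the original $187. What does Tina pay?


Calculate the discount amount:
10% of $187 = $18.70
Subtract from original:
$187 - $18.70 = $168.30

$168.30


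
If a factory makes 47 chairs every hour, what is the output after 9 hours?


Production rate: 47 chairs per hour
Time: 9 hours
Total: 47 x 9 = 423 chairs

423 chairs


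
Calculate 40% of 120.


Convert percentage to decimal:
40% = 0.4
Multiply:
120 x 0.4 = 48

48


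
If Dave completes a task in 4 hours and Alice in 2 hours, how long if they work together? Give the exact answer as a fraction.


Dave's rate: 1/4 of the job per hour
Alice's rate: 1/2 of the job per hour
Combined rate: 1/4 + 1/2 = 3/4 per hour
Time = 1 / (3/4) = 4/3 hours (≈ 1.33 hours)

4/3 hours


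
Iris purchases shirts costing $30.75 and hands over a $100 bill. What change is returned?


Start with the amount paid:
$100
Subtract the price:
$100 - $30.75 = $69.25

$69.25


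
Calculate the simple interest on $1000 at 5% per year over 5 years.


Use the formula I = P x R x T / 100
P x R x T = 1000 x 5 x 5 = 25000
I = 25000 / 100 = $250

$250


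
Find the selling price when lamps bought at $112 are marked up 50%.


Calculate the markup amount:
50% of $112 = $56
Add to cost:
$112 + $56 = $168

$168


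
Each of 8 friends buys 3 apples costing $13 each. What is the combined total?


Cost per person:
3 x $13 = $39
Group total:
8 x $39 = $312

$312


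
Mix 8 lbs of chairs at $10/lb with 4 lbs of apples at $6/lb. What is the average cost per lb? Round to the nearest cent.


Cost of chairs:
8 x $10 = $80
Cost of apples:
4 x $6 = $24
Total cost: $80 + $24 = $104
Total weight: 12 lbs
Average: $104 / 12 = $8.6666... ≈ $8.67/lb

$8.67/lb


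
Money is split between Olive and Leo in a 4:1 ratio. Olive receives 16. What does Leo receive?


Find the multiplier:
16 / 4 = 4
Apply to Leo's share:
1 x 4 = 4

4


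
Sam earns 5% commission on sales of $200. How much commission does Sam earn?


Convert rate to decimal:
5% = 0.05
Multiply by sales:
$200 x 0.05 = $10

$10


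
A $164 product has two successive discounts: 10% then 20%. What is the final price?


First discount:
10% of $164 = $16.40
Price after first discount:
$164 - $16.40 = $147.60
Second discount:
20% of $147.60 = $29.52
Final price:
$147.60 - $29.52 = $118.08

$118.08


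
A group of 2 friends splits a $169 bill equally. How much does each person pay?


Total bill: $169
Number of people: 2
Each pays: $169 / 2 = $84.50

$84.50


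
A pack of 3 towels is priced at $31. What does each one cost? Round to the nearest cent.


Total cost: $31
Number of items: 3
Unit price: $31 / 3 = $10.3333... ≈ $10.33

$10.33


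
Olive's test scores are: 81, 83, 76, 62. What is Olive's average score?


Add the scores:
81 + 83 + 76 + 62 = 302
Divide by the number of tests:
302 / 4 = 75.5

75.5


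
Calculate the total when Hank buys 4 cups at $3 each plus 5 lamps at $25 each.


Cost of cups:
4 x $3 = $12
Cost of lamps:
5 x $25 = $125
Add both:
$12 + $125 = $137

$137


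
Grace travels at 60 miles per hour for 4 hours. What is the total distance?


Use the formula: distance = speed x time
Speed = 60 mph, Time = 4 hours
60 x 4 = 240 miles

240 miles


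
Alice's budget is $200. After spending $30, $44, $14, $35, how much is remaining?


Add up expenses:
$30 + $44 + $14 + $35 = $123
Subtract from budget:
$200 - $123 = $77

$77


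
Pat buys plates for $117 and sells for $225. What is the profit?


Selling price = $225
Cost price = $117
Profit = selling price - cost price:
Profit = $225 - $117 = $108

$108


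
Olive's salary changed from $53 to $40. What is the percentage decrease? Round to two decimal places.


Find the absolute change:
|40 - 53| = 13
Divide by original and multiply by 100:
13 / 53 x 100 = 24.5283...% ≈ 24.53%

24.53%


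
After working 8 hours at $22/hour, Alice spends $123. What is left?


Calculate earnings:
8 x $22 = $176
Subtract spending:
$176 - $123 = $53

$53


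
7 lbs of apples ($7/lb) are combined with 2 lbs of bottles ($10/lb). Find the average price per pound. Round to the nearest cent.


Cost of apples:
7 x $7 = $49
Cost of bottles:
2 x $10 = $20
Total cost: $49 + $20 = $69
Total weight: 9 lbs
Average: $69 / 9 = $7.6666... ≈ $7.67/lb

$7.67/lb


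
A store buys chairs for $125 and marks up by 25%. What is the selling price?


Calculate the markup amount:
25% of $125 = $31.25
Add to cost:
$125 + $31.25 = $156.25

$156.25


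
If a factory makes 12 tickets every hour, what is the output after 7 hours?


Production rate: 12 tickets per hour
Time: 7 hours
Total: 12 x 7 = 84 tickets

84 tickets


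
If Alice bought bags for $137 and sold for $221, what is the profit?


Selling price = $221
Cost price = $137
Profit = selling price - cost price:
Profit = $221 - $137 = $84

$84


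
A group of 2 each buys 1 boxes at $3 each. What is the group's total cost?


Cost per person:
1 x $3 = $3
Group total:
2 x $3 = $6

$6


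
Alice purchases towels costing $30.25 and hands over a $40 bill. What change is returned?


Start with the amount paid:
$40
Subtract the price:
$40 - $30.25 = $9.75

$9.75


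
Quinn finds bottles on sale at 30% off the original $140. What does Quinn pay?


Calculate the discount amount:
30% of $140 = $42
Subtract from original:
$140 - $42 = $98

$98


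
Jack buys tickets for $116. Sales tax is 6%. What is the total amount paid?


Calculate the tax:
6% of $116 = $6.96
Add tax to price:
$116 + $6.96 = $122.96

$122.96


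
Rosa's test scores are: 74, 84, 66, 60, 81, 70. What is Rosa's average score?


Add the scores:
74 + 84 + 66 + 60 + 81 + 70 = 435
Divide by the number of tests:
435 / 6 = 72.5

72.5


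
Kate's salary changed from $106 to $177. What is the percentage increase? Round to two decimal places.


Find the absolute change:
|177 - 106| = 71
Divide by original and multiply by 100:
71 / 106 x 100 = 66.9811...% ≈ 66.98%

66.98%


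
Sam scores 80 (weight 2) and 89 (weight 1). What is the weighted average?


Weighted sum:
2 x 80 + 1 x 89 = 249
Total weight:
2 + 1 = 3
Weighted average:
249 / 3 = 83

83


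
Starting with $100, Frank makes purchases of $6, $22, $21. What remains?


Add up expenses:
$6 + $22 + $21 = $49
Subtract from budget:
$100 - $49 = $51

$51


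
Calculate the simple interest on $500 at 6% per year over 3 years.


Use the formula I = P x R x T / 100
P x R x T = 500 x 6 x 3 = 9000
I = 9000 / 100 = $90

$90


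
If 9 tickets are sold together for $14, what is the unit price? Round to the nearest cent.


Total cost: $14
Number of items: 9
Unit price: $14 / 9 = $1.5555... ≈ $1.56

$1.56


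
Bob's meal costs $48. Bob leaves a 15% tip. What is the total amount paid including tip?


Calculate the tip:
15% of $48 = $7.20
Add tip to meal cost:
$48 + $7.20 = $55.20

$55.20


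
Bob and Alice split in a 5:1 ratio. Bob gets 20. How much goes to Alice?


Find the multiplier:
20 / 5 = 4
Apply to Alice's share:
1 x 4 = 4

4


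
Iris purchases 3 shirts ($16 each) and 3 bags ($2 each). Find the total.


Cost of shirts:
3 x $16 = $48
Cost of bags:
3 x $2 = $6
Add both:
$48 + $6 = $54

$54


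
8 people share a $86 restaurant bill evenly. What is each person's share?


Total bill: $86
Number of people: 8
Each pays: $86 / 8 = $10.75

$10.75


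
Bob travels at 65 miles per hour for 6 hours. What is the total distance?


Use the formula: distance = speed x time
Speed = 65 mph, Time = 6 hours
65 x 6 = 390 miles

390 miles


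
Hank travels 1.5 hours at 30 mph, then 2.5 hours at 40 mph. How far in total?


Leg 1 distance:
30 x 1.5 = 45 miles
Leg 2 distance:
40 x 2.5 = 100 miles
Total distance:
45 + 100 = 145 miles

145 miles


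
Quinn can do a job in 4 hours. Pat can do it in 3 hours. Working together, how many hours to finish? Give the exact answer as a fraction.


Quinn's rate: 1/4 of the job per hour
Pat's rate: 1/3 of the job per hour
Combined rate: 1/4 + 1/3 = 7/12 per hour
Time = 1 / (7/12) = 12/7 hours (≈ 1.71 hours)

12/7 hours


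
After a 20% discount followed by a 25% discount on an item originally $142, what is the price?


First discount:
20% of $142 = $28.40
Price after first discount:
$142 - $28.40 = $113.60
Second discount:
25% of $113.60 = $28.40
Final price:
$113.60 - $28.40 = $85.20

$85.20


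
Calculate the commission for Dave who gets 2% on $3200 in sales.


Convert rate to decimal:
2% = 0.02
Multiply by sales:
$3200 x 0.02 = $64

$64


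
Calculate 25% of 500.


Convert percentage to decimal:
25% = 0.25
Multiply:
500 x 0.25 = 125

125


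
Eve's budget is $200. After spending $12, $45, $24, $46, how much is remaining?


Add up expenses:
$12 + $45 + $24 + $46 = $127
Subtract from budget:
$200 - $127 = $73

$73


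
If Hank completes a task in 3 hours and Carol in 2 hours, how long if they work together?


Hank's rate: 1/3 of the job per hour
Carol's rate: 1/2 of the job per hour
Combined rate: 1/3 + 1/2 = 5/6 per hour
Time = 1 / (5/6) = 6/5 = 1.2 hours

1.2 hours


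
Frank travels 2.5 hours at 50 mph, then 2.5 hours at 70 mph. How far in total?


Leg 1 distance:
50 x 2.5 = 125 miles
Leg 2 distance:
70 x 2.5 = 175 miles
Total distance:
125 + 175 = 300 miles

300 miles


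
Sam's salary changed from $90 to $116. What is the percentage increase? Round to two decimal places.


Find the absolute change:
|116 - 90| = 26
Divide by original and multiply by 100:
26 / 90 x 100 = 28.8888...% ≈ 28.89%

28.89%


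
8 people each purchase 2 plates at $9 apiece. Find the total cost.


Cost per person:
2 x $9 = $18
Group total:
8 x $18 = $144

$144


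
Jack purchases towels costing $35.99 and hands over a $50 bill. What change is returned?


Start with the amount paid:
$50
Subtract the price:
$50 - $35.99 = $14.01

$14.01


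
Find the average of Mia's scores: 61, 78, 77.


Add the scores:
61 + 78 + 77 = 216
Divide by the number of tests:
216 / 3 = 72

72


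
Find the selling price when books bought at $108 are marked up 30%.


Calculate the markup amount:
30% of $108 = $32.40
Add to cost:
$108 + $32.40 = $140.40

$140.40


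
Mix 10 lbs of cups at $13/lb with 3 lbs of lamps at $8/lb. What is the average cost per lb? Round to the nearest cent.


Cost of cups:
10 x $13 = $130
Cost of lamps:
3 x $8 = $24
Total cost: $130 + $24 = $154
Total weight: 13 lbs
Average: $154 / 13 = $11.8461... ≈ $11.85/lb

$11.85/lb


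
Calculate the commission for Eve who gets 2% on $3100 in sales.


Convert rate to decimal:
2% = 0.02
Multiply by sales:
$3100 x 0.02 = $62

$62


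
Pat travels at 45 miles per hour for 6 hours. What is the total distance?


Use the formula: distance = speed x time
Speed = 45 mph, Time = 6 hours
45 x 6 = 270 miles

270 miles


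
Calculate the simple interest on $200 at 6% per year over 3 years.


Use the formula I = P x R x T / 100
P x R x T = 200 x 6 x 3 = 3600
I = 3600 / 100 = $36

$36


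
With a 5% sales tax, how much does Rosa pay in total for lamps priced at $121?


Calculate the tax:
5% of $121 = $6.05
Add tax to price:
$121 + $6.05 = $127.05

$127.05


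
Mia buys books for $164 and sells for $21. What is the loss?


Selling price = $21
Cost price = $164
Loss = cost price - selling price:
Loss = $164 - $21 = $143

$143


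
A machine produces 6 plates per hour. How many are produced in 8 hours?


Production rate: 6 plates per hour
Time: 8 hours
Total: 6 x 8 = 48 plates

48 plates


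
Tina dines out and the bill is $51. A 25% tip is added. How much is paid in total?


Calculate the tip:
25% of $51 = $12.75
Add tip to meal cost:
$51 + $12.75 = $63.75

$63.75


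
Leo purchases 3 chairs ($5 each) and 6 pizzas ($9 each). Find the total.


Cost of chairs:
3 x $5 = $15
Cost of pizzas:
6 x $9 = $54
Add both:
$15 + $54 = $69

$69


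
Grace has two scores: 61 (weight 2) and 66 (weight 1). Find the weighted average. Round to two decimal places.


Weighted sum:
2 x 61 + 1 x 66 = 188
Total weight:
2 + 1 = 3
Weighted average:
188 / 3 = 62.6666... ≈ 62.67

62.67


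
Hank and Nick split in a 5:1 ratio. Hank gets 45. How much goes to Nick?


Find the multiplier:
45 / 5 = 9
Apply to Nick's share:
1 x 9 = 9

9


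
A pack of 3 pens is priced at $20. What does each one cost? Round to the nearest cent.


Total cost: $20
Number of items: 3
Unit price: $20 / 3 = $6.6666... ≈ $6.67

$6.67


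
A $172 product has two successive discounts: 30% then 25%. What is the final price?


First discount:
30% of $172 = $51.60
Price after first discount:
$172 - $51.60 = $120.40
Second discount:
25% of $120.40 = $30.10
Final price:
$120.40 - $30.10 = $90.30

$90.30


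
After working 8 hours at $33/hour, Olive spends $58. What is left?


Calculate earnings:
8 x $33 = $264
Subtract spending:
$264 - $58 = $206

$206


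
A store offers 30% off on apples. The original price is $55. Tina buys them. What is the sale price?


Calculate the discount amount:
30% of $55 = $16.50
Subtract from original:
$55 - $16.50 = $38.50

$38.50


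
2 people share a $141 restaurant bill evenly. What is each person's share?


Total bill: $141
Number of people: 2
Each pays: $141 / 2 = $70.50

$70.50


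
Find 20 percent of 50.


Convert percentage to decimal:
20% = 0.2
Multiply:
50 x 0.2 = 10

10


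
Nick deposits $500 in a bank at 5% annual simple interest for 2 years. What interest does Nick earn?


Use the formula I = P x R x T / 100
P x R x T = 500 x 5 x 2 = 5000
I = 5000 / 100 = $50

$50


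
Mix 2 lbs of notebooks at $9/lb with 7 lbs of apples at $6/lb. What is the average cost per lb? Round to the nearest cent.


Cost of notebooks:
2 x $9 = $18
Cost of apples:
7 x $6 = $42
Total cost: $18 + $42 = $60
Total weight: 9 lbs
Average: $60 / 9 = $6.6666... ≈ $6.67/lb

$6.67/lb


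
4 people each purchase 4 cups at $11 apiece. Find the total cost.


Cost per person:
4 x $11 = $44
Group total:
4 x $44 = $176

$176


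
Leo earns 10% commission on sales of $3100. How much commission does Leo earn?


Convert rate to decimal:
10% = 0.1
Multiply by sales:
$3100 x 0.1 = $310

$310


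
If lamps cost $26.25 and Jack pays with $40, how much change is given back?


Start with the amount paid:
$40
Subtract the price:
$40 - $26.25 = $13.75

$13.75


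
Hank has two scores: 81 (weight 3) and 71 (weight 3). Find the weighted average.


Weighted sum:
3 x 81 + 3 x 71 = 456
Total weight:
3 + 3 = 6
Weighted average:
456 / 6 = 76

76


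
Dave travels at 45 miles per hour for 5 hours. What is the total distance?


Use the formula: distance = speed x time
Speed = 45 mph, Time = 5 hours
45 x 5 = 225 miles

225 miles


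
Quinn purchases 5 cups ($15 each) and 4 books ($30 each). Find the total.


Cost of cups:
5 x $15 = $75
Cost of books:
4 x $30 = $120
Add both:
$75 + $120 = $195

$195


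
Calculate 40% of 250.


Convert percentage to decimal:
40% = 0.4
Multiply:
250 x 0.4 = 100

100


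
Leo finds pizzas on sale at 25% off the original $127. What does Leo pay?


Calculate the discount amount:
25% of $127 = $31.75
Subtract from original:
$127 - $31.75 = $95.25

$95.25


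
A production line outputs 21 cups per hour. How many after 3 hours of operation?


Production rate: 21 cups per hour
Time: 3 hours
Total: 21 x 3 = 63 cups

63 cups


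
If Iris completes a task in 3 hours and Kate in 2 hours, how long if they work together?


Iris's rate: 1/3 of the job per hour
Kate's rate: 1/2 of the job per hour
Combined rate: 1/3 + 1/2 = 5/6 per hour
Time = 1 / (5/6) = 6/5 = 1.2 hours

1.2 hours


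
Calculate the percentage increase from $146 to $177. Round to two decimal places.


Find the absolute change:
|177 - 146| = 31
Divide by original and multiply by 100:
31 / 146 x 100 = 21.2328...% ≈ 21.23%

21.23%


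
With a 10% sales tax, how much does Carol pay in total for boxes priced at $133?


Calculate the tax:
10% of $133 = $13.30
Add tax to price:
$133 + $13.30 = $146.30

$146.30


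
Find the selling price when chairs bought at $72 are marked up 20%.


Calculate the markup amount:
20% of $72 = $14.40
Add to cost:
$72 + $14.40 = $86.40

$86.40


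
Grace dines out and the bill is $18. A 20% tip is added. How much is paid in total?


Calculate the tip:
20% of $18 = $3.60
Add tip to meal cost:
$18 + $3.60 = $21.60

$21.60


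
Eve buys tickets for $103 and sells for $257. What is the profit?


Selling price = $257
Cost price = $103
Profit = selling price - cost price:
Profit = $257 - $103 = $154

$154


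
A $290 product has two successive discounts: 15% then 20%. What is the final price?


First discount:
15% of $290 = $43.50
Price after first discount:
$290 - $43.50 = $246.50
Second discount:
20% of $246.50 = $49.30
Final price:
$246.50 - $49.30 = $197.20

$197.20


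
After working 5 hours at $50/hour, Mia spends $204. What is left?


Calculate earnings:
5 x $50 = $250
Subtract spending:
$250 - $204 = $46

$46


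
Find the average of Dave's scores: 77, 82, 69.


Add the scores:
77 + 82 + 69 = 228
Divide by the number of tests:
228 / 3 = 76

76


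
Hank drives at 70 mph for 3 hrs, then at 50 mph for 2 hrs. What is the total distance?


Leg 1 distance:
70 x 3 = 210 miles
Leg 2 distance:
50 x 2 = 100 miles
Total distance:
210 + 100 = 310 miles

310 miles


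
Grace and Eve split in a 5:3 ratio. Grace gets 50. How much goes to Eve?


Find the multiplier:
50 / 5 = 10
Apply to Eve's share:
3 x 10 = 30

30


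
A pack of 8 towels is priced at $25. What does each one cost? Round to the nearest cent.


Total cost: $25
Number of items: 8
Unit price: $25 / 8 = $3.125 ≈ $3.13

$3.13


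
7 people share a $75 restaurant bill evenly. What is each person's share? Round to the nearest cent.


Total bill: $75
Number of people: 7
Each pays: $75 / 7 = $10.7142... ≈ $10.71

$10.71


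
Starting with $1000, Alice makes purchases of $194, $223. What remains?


Add up expenses:
$194 + $223 = $417
Subtract from budget:
$1000 - $417 = $583

$583


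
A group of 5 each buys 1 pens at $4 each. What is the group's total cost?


Cost per person:
1 x $4 = $4
Group total:
5 x $4 = $20

$20


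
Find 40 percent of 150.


Convert percentage to decimal:
40% = 0.4
Multiply:
150 x 0.4 = 60

60


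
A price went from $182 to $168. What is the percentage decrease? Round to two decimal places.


Find the absolute change:
|168 - 182| = 14
Divide by original and multiply by 100:
14 / 182 x 100 = 7.6923...% ≈ 7.69%

7.69%


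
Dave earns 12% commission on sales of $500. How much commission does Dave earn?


Convert rate to decimal:
12% = 0.12
Multiply by sales:
$500 x 0.12 = $60

$60


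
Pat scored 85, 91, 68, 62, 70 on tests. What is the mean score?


Add the scores:
85 + 91 + 68 + 62 + 70 = 376
Divide by the number of tests:
376 / 5 = 75.2

75.2


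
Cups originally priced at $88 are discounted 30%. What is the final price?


Calculate the discount amount:
30% of $88 = $26.40
Subtract from original:
$88 - $26.40 = $61.60

$61.60


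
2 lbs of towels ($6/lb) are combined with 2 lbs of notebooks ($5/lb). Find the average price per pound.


Cost of towels:
2 x $6 = $12
Cost of notebooks:
2 x $5 = $10
Total cost: $12 + $10 = $22
Total weight: 4 lbs
Average: $22 / 4 = $5.50/lb

$5.50/lb


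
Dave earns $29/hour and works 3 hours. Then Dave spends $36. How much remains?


Calculate earnings:
3 x $29 = $87
Subtract spending:
$87 - $36 = $51

$51


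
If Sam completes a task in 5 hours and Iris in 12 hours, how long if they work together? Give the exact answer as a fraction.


Sam's rate: 1/5 of the job per hour
Iris's rate: 1/12 of the job per hour
Combined rate: 1/5 + 1/12 = 17/60 per hour
Time = 1 / (17/60) = 60/17 hours (≈ 3.53 hours)

60/17 hours


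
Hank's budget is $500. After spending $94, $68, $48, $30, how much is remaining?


Add up expenses:
$94 + $68 + $48 + $30 = $240
Subtract from budget:
$500 - $240 = $260

$260


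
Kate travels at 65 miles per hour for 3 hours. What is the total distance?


Use the formula: distance = speed x time
Speed = 65 mph, Time = 3 hours
65 x 3 = 195 miles

195 miles


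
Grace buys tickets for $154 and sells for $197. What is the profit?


Selling price = $197
Cost price = $154
Profit = selling price - cost price:
Profit = $197 - $154 = $43

$43


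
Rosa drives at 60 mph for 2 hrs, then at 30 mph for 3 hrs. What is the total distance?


Leg 1 distance:
60 x 2 = 120 miles
Leg 2 distance:
30 x 3 = 90 miles
Total distance:
120 + 90 = 210 miles

210 miles


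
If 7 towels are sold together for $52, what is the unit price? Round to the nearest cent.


Total cost: $52
Number of items: 7
Unit price: $52 / 7 = $7.4285... ≈ $7.43

$7.43


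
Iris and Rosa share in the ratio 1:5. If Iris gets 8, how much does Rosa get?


Find the multiplier:
8 / 1 = 8
Apply to Rosa's share:
5 x 8 = 40

40


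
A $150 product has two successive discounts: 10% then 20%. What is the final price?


First discount:
10% of $150 = $15
Price after first discount:
$150 - $15 = $135
Second discount:
20% of $135 = $27
Final price:
$135 - $27 = $108

$108


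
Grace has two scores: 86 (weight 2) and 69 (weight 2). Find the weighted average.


Weighted sum:
2 x 86 + 2 x 69 = 310
Total weight:
2 + 2 = 4
Weighted average:
310 / 4 = 77.5

77.5


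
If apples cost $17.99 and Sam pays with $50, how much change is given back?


Start with the amount paid:
$50
Subtract the price:
$50 - $17.99 = $32.01

$32.01


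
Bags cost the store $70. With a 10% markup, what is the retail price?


Calculate the markup amount:
10% of $70 = $7
Add to cost:
$70 + $7 = $77

$77


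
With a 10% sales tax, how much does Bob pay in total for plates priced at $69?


Calculate the tax:
10% of $69 = $6.90
Add tax to price:
$69 + $6.90 = $75.90

$75.90


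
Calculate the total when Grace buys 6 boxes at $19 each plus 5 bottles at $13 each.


Cost of boxes:
6 x $19 = $114
Cost of bottles:
5 x $13 = $65
Add both:
$114 + $65 = $179

$179


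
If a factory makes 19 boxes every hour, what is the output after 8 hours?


Production rate: 19 boxes per hour
Time: 8 hours
Total: 19 x 8 = 152 boxes

152 boxes


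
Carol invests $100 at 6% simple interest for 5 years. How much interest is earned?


Use the formula I = P x R x T / 100
P x R x T = 100 x 6 x 5 = 3000
I = 3000 / 100 = $30

$30


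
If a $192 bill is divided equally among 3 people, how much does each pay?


Total bill: $192
Number of people: 3
Each pays: $192 / 3 = $64

$64


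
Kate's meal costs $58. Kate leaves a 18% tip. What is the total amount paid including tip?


Calculate the tip:
18% of $58 = $10.44
Add tip to meal cost:
$58 + $10.44 = $68.44

$68.44


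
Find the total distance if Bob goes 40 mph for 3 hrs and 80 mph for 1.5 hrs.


Leg 1 distance:
40 x 3 = 120 miles
Leg 2 distance:
80 x 1.5 = 120 miles
Total distance:
120 + 120 = 240 miles

240 miles


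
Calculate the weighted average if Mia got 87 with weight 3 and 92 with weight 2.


Weighted sum:
3 x 87 + 2 x 92 = 445
Total weight:
3 + 2 = 5
Weighted average:
445 / 5 = 89

89


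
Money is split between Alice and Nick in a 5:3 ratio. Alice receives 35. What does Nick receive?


Find the multiplier:
35 / 5 = 7
Apply to Nick's share:
3 x 7 = 21

21


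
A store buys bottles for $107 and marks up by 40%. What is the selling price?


Calculate the markup amount:
40% of $107 = $42.80
Add to cost:
$107 + $42.80 = $149.80

$149.80


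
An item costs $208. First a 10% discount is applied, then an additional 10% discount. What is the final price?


First discount:
10% of $208 = $20.80
Price after first discount:
$208 - $20.80 = $187.20
Second discount:
10% of $187.20 = $18.72
Final price:
$187.20 - $18.72 = $168.48

$168.48


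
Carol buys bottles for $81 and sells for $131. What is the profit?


Selling price = $131
Cost price = $81
Profit = selling price - cost price:
Profit = $131 - $81 = $50

$50


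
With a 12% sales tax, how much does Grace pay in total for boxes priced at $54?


Calculate the tax:
12% of $54 = $6.48
Add tax to price:
$54 + $6.48 = $60.48

$60.48


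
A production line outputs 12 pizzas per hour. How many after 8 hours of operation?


Production rate: 12 pizzas per hour
Time: 8 hours
Total: 12 x 8 = 96 pizzas

96 pizzas


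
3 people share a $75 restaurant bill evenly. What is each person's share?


Total bill: $75
Number of people: 3
Each pays: $75 / 3 = $25

$25


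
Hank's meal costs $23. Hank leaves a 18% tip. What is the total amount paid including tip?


Calculate the tip:
18% of $23 = $4.14
Add tip to meal cost:
$23 + $4.14 = $27.14

$27.14


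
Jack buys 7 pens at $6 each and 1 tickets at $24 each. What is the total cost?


Cost of pens:
7 x $6 = $42
Cost of tickets:
1 x $24 = $24
Add both:
$42 + $24 = $66

$66


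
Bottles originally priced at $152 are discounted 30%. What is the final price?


Calculate the discount amount:
30% of $152 = $45.60
Subtract from original:
$152 - $45.60 = $106.40

$106.40


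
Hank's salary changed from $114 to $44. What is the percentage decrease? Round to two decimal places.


Find the absolute change:
|44 - 114| = 70
Divide by original and multiply by 100:
70 / 114 x 100 = 61.4035...% ≈ 61.4%

61.4%


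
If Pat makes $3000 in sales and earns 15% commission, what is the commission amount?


Convert rate to decimal:
15% = 0.15
Multiply by sales:
$3000 x 0.15 = $450

$450


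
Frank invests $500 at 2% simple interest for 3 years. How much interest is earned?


Use the formula I = P x R x T / 100
P x R x T = 500 x 2 x 3 = 3000
I = 3000 / 100 = $30

$30


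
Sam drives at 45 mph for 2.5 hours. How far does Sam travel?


Use the formula: distance = speed x time
Speed = 45 mph, Time = 2.5 hours
45 x 2.5 = 112.5 miles

112.5 miles


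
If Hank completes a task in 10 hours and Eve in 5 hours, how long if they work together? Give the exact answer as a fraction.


Hank's rate: 1/10 of the job per hour
Eve's rate: 1/5 of the job per hour
Combined rate: 1/10 + 1/5 = 3/10 per hour
Time = 1 / (3/10) = 10/3 hours (≈ 3.33 hours)

10/3 hours


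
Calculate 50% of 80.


Convert percentage to decimal:
50% = 0.5
Multiply:
80 x 0.5 = 40

40


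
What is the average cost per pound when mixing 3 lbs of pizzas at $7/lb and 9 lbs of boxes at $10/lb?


Cost of pizzas:
3 x $7 = $21
Cost of boxes:
9 x $10 = $90
Total cost: $21 + $90 = $111
Total weight: 12 lbs
Average: $111 / 12 = $9.25/lb

$9.25/lb


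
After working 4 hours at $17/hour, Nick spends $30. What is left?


Calculate earnings:
4 x $17 = $68
Subtract spending:
$68 - $30 = $38

$38


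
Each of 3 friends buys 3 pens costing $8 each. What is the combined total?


Cost per person:
3 x $8 = $24
Group total:
3 x $24 = $72

$72


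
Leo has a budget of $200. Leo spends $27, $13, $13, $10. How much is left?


Add up expenses:
$27 + $13 + $13 + $10 = $63
Subtract from budget:
$200 - $63 = $137

$137


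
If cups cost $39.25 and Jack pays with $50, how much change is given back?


Start with the amount paid:
$50
Subtract the price:
$50 - $39.25 = $10.75

$10.75


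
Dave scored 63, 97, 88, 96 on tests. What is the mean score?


Add the scores:
63 + 97 + 88 + 96 = 344
Divide by the number of tests:
344 / 4 = 86

86


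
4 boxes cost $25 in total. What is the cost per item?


Total cost: $25
Number of items: 4
Unit price: $25 / 4 = $6.25

$6.25


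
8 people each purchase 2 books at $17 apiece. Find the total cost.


Cost per person:
2 x $17 = $34
Group total:
8 x $34 = $272

$272


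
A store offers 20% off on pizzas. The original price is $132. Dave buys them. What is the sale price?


Calculate the discount amount:
20% of $132 = $26.40
Subtract from original:
$132 - $26.40 = $105.60

$105.60


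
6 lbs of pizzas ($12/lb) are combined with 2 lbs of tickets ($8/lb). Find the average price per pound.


Cost of pizzas:
6 x $12 = $72
Cost of tickets:
2 x $8 = $16
Total cost: $72 + $16 = $88
Total weight: 8 lbs
Average: $88 / 8 = $11/lb

$11/lb


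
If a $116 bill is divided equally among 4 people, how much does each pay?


Total bill: $116
Number of people: 4
Each pays: $116 / 4 = $29

$29


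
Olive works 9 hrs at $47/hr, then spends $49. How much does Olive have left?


Calculate earnings:
9 x $47 = $423
Subtract spending:
$423 - $49 = $374

$374


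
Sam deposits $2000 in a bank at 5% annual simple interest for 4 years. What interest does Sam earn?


Use the formula I = P x R x T / 100
P x R x T = 2000 x 5 x 4 = 40000
I = 40000 / 100 = $400

$400


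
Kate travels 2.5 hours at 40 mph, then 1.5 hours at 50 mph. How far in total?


Leg 1 distance:
40 x 2.5 = 100 miles
Leg 2 distance:
50 x 1.5 = 75 miles
Total distance:
100 + 75 = 175 miles

175 miles


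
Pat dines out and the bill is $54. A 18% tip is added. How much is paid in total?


Calculate the tip:
18% of $54 = $9.72
Add tip to meal cost:
$54 + $9.72 = $63.72

$63.72


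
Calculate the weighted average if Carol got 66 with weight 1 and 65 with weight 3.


Weighted sum:
1 x 66 + 3 x 65 = 261
Total weight:
1 + 3 = 4
Weighted average:
261 / 4 = 65.25

65.25


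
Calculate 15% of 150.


Convert percentage to decimal:
15% = 0.15
Multiply:
150 x 0.15 = 22.5

22.5


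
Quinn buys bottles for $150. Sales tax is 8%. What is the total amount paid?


Calculate the tax:
8% of $150 = $12
Add tax to price:
$150 + $12 = $162

$162


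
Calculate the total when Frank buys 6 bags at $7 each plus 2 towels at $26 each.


Cost of bags:
6 x $7 = $42
Cost of towels:
2 x $26 = $52
Add both:
$42 + $52 = $94

$94


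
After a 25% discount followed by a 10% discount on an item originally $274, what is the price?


First discount:
25% of $274 = $68.50
Price after first discount:
$274 - $68.50 = $205.50
Second discount:
10% of $205.50 = $20.55
Final price:
$205.50 - $20.55 = $184.95

$184.95


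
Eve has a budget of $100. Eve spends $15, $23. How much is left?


Add up expenses:
$15 + $23 = $38
Subtract from budget:
$100 - $38 = $62

$62


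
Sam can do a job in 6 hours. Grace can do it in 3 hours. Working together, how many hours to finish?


Sam's rate: 1/6 of the job per hour
Grace's rate: 1/3 of the job per hour
Combined rate: 1/6 + 1/3 = 1/2 per hour
Time = 1 / (1/2) = 2 hours

2 hours


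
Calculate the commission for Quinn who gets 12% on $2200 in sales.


Convert rate to decimal:
12% = 0.12
Multiply by sales:
$2200 x 0.12 = $264

$264


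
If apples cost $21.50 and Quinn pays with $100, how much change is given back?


Start with the amount paid:
$100
Subtract the price:
$100 - $21.50 = $78.50

$78.50


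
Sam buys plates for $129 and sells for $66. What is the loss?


Selling price = $66
Cost price = $129
Loss = cost price - selling price:
Loss = $129 - $66 = $63

$63


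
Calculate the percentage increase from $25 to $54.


Find the absolute change:
|54 - 25| = 29
Divide by original and multiply by 100:
29 / 25 x 100 = 116%

116%


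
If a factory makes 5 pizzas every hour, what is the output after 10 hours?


Production rate: 5 pizzas per hour
Time: 10 hours
Total: 5 x 10 = 50 pizzas

50 pizzas


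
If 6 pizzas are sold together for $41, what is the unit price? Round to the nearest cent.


Total cost: $41
Number of items: 6
Unit price: $41 / 6 = $6.8333... ≈ $6.83

$6.83


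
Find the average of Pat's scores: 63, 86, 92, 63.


Add the scores:
63 + 86 + 92 + 63 = 304
Divide by the number of tests:
304 / 4 = 76

76


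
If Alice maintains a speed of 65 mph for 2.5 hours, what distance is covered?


Use the formula: distance = speed x time
Speed = 65 mph, Time = 2.5 hours
65 x 2.5 = 162.5 miles

162.5 miles


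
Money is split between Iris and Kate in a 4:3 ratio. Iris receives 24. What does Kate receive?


Find the multiplier:
24 / 4 = 6
Apply to Kate's share:
3 x 6 = 18

18


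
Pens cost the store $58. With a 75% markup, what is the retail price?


Calculate the markup amount:
75% of $58 = $43.50
Add to cost:
$58 + $43.50 = $101.50

$101.50


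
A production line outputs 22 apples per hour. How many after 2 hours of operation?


Production rate: 22 apples per hour
Time: 2 hours
Total: 22 x 2 = 44 apples

44 apples


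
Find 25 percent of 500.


Convert percentage to decimal:
25% = 0.25
Multiply:
500 x 0.25 = 125

125


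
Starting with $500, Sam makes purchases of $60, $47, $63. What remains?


Add up expenses:
$60 + $47 + $63 = $170
Subtract from budget:
$500 - $170 = $330

$330


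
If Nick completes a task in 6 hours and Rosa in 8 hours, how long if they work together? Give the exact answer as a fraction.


Nick's rate: 1/6 of the job per hour
Rosa's rate: 1/8 of the job per hour
Combined rate: 1/6 + 1/8 = 7/24 per hour
Time = 1 / (7/24) = 24/7 hours (≈ 3.43 hours)

24/7 hours


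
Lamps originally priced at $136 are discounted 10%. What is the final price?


Calculate the discount amount:
10% of $136 = $13.60
Subtract from original:
$136 - $13.60 = $122.40

$122.40


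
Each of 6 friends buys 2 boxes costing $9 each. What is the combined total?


Cost per person:
2 x $9 = $18
Group total:
6 x $18 = $108

$108


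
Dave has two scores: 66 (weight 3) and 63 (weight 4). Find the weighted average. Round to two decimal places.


Weighted sum:
3 x 66 + 4 x 63 = 450
Total weight:
3 + 4 = 7
Weighted average:
450 / 7 = 64.2857... ≈ 64.29

64.29


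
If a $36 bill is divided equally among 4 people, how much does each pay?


Total bill: $36
Number of people: 4
Each pays: $36 / 4 = $9

$9


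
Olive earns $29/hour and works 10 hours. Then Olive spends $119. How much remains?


Calculate earnings:
10 x $29 = $290
Subtract spending:
$290 - $119 = $171

$171


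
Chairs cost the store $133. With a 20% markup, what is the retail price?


Calculate the markup amount:
20% of $133 = $26.60
Add to cost:
$133 + $26.60 = $159.60

$159.60


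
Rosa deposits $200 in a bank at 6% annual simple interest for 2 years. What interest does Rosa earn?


Use the formula I = P x R x T / 100
P x R x T = 200 x 6 x 2 = 2400
I = 2400 / 100 = $24

$24


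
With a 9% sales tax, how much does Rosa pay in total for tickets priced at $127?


Calculate the tax:
9% of $127 = $11.43
Add tax to price:
$127 + $11.43 = $138.43

$138.43


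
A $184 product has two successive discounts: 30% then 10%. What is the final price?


First discount:
30% of $184 = $55.20
Price after first discount:
$184 - $55.20 = $128.80
Second discount:
10% of $128.80 = $12.88
Final price:
$128.80 - $12.88 = $115.92

$115.92


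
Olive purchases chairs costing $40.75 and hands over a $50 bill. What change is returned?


Start with the amount paid:
$50
Subtract the price:
$50 - $40.75 = $9.25

$9.25


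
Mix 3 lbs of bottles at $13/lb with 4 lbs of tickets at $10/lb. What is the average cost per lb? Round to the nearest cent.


Cost of bottles:
3 x $13 = $39
Cost of tickets:
4 x $10 = $40
Total cost: $39 + $40 = $79
Total weight: 7 lbs
Average: $79 / 7 = $11.2857... ≈ $11.29/lb

$11.29/lb


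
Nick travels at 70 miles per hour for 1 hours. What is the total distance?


Use the formula: distance = speed x time
Speed = 70 mph, Time = 1 hours
70 x 1 = 70 miles

70 miles


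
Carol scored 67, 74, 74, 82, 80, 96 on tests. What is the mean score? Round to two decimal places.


Add the scores:
67 + 74 + 74 + 82 + 80 + 96 = 473
Divide by the number of tests:
473 / 6 = 78.8333... ≈ 78.83

78.83


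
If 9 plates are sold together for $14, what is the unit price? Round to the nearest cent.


Total cost: $14
Number of items: 9
Unit price: $14 / 9 = $1.5555... ≈ $1.56

$1.56
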